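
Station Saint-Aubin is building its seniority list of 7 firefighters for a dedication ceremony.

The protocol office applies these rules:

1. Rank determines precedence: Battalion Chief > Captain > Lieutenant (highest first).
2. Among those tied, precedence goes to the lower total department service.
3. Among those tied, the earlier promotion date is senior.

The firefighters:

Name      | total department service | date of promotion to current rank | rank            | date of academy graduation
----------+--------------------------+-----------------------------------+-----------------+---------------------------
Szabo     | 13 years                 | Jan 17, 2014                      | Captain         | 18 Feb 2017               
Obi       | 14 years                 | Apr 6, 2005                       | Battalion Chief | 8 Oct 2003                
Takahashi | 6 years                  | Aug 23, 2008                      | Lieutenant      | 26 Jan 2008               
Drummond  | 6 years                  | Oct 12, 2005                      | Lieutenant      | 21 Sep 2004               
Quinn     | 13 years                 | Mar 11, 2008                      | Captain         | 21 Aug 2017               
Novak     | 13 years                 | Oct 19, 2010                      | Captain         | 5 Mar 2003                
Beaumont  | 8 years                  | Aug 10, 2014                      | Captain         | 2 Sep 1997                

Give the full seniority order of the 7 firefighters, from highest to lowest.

Obi, Beaumont, Quinn, Novak, Szabo, Drummond, Takahashi

By rank: Obi (Battalion Chief); then Beaumont, Quinn, Novak and Szabo (Captain); then Drummond and Takahashi (Lieutenant).
Among Beaumont, Quinn, Novak and Szabo, by total department service (lower first): Beaumont (8 years) before Quinn, Novak and Szabo (13 years).
Among Quinn, Novak and Szabo, by date of promotion to current rank (earlier first): Quinn (Mar 11, 2008) before Novak (Oct 19, 2010) before Szabo (Jan 17, 2014).
Drummond and Takahashi both have total department service 6 years, so the next rule applies.
Among Drummond and Takahashi, by date of promotion to current rank (earlier first): Drummond (Oct 12, 2005) before Takahashi (Aug 23, 2008).
Full order: Obi, Beaumont, Quinn, Novak, Szabo, Drummond, Takahashi.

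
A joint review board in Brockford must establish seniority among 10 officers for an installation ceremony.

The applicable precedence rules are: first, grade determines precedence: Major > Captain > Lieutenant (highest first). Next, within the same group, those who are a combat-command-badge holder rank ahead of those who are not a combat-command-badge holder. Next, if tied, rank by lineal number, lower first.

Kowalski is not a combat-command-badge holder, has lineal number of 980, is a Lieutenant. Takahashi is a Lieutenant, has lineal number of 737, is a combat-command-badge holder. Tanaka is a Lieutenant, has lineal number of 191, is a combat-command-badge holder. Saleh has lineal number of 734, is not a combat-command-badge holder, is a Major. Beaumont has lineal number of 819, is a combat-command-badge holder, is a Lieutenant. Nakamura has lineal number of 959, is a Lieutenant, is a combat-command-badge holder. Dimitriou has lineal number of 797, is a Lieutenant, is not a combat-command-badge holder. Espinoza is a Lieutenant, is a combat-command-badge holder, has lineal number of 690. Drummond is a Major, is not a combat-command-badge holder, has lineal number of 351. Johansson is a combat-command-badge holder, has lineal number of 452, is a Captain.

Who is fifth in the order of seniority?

By grade: Drummond and Saleh (Major); then Johansson (Captain); then Tanaka, Espinoza, Takahashi, Beaumont, Nakamura, Dimitriou and Kowalski (Lieutenant).
Drummond and Saleh are each not a combat-command-badge holder, so the next rule applies.
Among Drummond and Saleh, by lineal number (lower first): Drummond (351) before Saleh (734).
Among Tanaka, Espinoza, Takahashi, Beaumont, Nakamura, Dimitriou and Kowalski, a combat-command-badge holder before not a combat-command-badge holder: Tanaka, Espinoza, Takahashi, Beaumont and Nakamura (a combat-command-badge holder) before Dimitriou and Kowalski (not a combat-command-badge holder).
Among Tanaka, Espinoza, Takahashi, Beaumont and Nakamura, by lineal number (lower first): Tanaka (191) before Espinoza (690) before Takahashi (737) before Beaumont (819) before Nakamura (959).
Among Dimitriou and Kowalski, by lineal number (lower first): Dimitriou (797) before Kowalski (980).
Order: Drummond, Saleh, Johansson, Tanaka, Espinoza, Takahashi, Beaumont, Nakamura, Dimitriou, Kowalski.

Espinoza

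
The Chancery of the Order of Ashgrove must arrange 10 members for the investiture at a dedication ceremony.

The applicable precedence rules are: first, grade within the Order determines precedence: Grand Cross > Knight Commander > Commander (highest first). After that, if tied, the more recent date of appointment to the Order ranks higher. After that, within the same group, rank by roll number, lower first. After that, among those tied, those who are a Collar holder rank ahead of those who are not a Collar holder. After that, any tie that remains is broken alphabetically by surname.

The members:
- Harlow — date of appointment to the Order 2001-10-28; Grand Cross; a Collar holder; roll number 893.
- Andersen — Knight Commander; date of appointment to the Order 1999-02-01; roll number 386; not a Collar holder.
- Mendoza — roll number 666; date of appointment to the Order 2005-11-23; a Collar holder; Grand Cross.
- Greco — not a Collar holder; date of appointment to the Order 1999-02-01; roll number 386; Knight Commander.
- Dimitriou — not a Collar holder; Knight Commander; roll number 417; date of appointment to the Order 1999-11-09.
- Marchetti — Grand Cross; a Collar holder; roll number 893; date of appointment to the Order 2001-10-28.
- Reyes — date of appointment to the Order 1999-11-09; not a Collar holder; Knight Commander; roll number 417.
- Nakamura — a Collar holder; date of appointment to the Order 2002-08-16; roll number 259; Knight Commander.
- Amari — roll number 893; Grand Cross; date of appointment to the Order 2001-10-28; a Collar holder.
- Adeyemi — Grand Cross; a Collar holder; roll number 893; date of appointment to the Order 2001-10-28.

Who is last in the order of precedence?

Greco

By grade within the Order: Mendoza, Adeyemi, Amari, Harlow and Marchetti (Grand Cross); then Nakamura, Dimitriou, Reyes, Andersen and Greco (Knight Commander).
Among Mendoza, Adeyemi, Amari, Harlow and Marchetti, by date of appointment to the Order (later first): Mendoza (2005-11-23) before Adeyemi, Amari, Harlow and Marchetti (2001-10-28).
Adeyemi, Amari, Harlow and Marchetti all have roll number 893, so the next rule applies.
Adeyemi, Amari, Harlow and Marchetti are each a Collar holder, so the next rule applies.
Among Adeyemi, Amari, Harlow and Marchetti, alphabetically by surname: Adeyemi before Amari before Harlow before Marchetti.
Among Nakamura, Dimitriou, Reyes, Andersen and Greco, by date of appointment to the Order (later first): Nakamura (2002-08-16) before Dimitriou and Reyes (1999-11-09) before Andersen and Greco (1999-02-01).
Dimitriou and Reyes both have roll number 417, so the next rule applies.
Dimitriou and Reyes are each not a Collar holder, so the next rule applies.
Among Dimitriou and Reyes, alphabetically by surname: Dimitriou before Reyes.
Andersen and Greco both have roll number 386, so the next rule applies.
Andersen and Greco are each not a Collar holder, so the next rule applies.
Among Andersen and Greco, alphabetically by surname: Andersen before Greco.
Order: Mendoza, Adeyemi, Amari, Harlow, Marchetti, Nakamura, Dimitriou, Reyes, Andersen, Greco.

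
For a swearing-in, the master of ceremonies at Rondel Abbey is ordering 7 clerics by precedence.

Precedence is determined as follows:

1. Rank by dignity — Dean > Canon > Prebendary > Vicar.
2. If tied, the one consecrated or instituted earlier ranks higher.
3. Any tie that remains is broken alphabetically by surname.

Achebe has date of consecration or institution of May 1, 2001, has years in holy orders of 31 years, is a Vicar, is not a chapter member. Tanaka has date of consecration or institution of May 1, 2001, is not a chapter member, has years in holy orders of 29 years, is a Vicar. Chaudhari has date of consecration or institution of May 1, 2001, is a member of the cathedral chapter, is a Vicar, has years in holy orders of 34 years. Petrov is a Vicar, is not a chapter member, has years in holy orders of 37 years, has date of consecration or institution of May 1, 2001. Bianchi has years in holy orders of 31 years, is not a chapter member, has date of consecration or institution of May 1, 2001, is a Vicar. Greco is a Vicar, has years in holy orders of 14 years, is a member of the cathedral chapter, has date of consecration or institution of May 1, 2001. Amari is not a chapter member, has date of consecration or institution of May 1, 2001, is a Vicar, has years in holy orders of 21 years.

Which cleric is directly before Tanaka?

By dignity: Achebe, Amari, Bianchi, Chaudhari, Greco, Petrov and Tanaka (Vicar).
Achebe, Amari, Bianchi, Chaudhari, Greco, Petrov and Tanaka all have date of consecration or institution May 1, 2001, so the next rule applies.
Among Achebe, Amari, Bianchi, Chaudhari, Greco, Petrov and Tanaka, alphabetically by surname: Achebe before Amari before Bianchi before Chaudhari before Greco before Petrov before Tanaka.
Order: Achebe, Amari, Bianchi, Chaudhari, Greco, Petrov, Tanaka.

Petrov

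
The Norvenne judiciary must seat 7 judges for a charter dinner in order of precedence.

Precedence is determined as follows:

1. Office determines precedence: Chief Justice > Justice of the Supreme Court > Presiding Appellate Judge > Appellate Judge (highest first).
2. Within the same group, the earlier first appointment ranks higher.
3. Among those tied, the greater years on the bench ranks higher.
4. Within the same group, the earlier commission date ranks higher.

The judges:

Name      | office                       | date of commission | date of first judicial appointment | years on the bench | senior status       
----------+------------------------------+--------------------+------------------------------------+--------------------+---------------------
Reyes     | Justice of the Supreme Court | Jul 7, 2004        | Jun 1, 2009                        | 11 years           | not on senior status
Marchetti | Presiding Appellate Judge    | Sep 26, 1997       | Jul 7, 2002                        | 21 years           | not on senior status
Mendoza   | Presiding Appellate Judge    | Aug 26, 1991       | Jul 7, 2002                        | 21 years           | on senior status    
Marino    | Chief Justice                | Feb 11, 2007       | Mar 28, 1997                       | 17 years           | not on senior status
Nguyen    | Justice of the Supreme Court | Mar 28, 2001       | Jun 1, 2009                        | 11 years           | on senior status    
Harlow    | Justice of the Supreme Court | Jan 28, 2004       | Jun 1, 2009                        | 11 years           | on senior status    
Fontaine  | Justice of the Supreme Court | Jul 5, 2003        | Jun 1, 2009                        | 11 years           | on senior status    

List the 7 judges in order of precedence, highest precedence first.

Marino, Nguyen, Fontaine, Harlow, Reyes, Mendoza, Marchetti

By office: Marino (Chief Justice); then Nguyen, Fontaine, Harlow and Reyes (Justice of the Supreme Court); then Mendoza and Marchetti (Presiding Appellate Judge).
Nguyen, Fontaine, Harlow and Reyes all have date of first judicial appointment Jun 1, 2009, so the next rule applies.
Nguyen, Fontaine, Harlow and Reyes all have years on the bench 11 years, so the next rule applies.
Among Nguyen, Fontaine, Harlow and Reyes, by date of commission (earlier first): Nguyen (Mar 28, 2001) before Fontaine (Jul 5, 2003) before Harlow (Jan 28, 2004) before Reyes (Jul 7, 2004).
Mendoza and Marchetti both have date of first judicial appointment Jul 7, 2002, so the next rule applies.
Mendoza and Marchetti both have years on the bench 21 years, so the next rule applies.
Among Mendoza and Marchetti, by date of commission (earlier first): Mendoza (Aug 26, 1991) before Marchetti (Sep 26, 1997).
Full order: Marino, Nguyen, Fontaine, Harlow, Reyes, Mendoza, Marchetti.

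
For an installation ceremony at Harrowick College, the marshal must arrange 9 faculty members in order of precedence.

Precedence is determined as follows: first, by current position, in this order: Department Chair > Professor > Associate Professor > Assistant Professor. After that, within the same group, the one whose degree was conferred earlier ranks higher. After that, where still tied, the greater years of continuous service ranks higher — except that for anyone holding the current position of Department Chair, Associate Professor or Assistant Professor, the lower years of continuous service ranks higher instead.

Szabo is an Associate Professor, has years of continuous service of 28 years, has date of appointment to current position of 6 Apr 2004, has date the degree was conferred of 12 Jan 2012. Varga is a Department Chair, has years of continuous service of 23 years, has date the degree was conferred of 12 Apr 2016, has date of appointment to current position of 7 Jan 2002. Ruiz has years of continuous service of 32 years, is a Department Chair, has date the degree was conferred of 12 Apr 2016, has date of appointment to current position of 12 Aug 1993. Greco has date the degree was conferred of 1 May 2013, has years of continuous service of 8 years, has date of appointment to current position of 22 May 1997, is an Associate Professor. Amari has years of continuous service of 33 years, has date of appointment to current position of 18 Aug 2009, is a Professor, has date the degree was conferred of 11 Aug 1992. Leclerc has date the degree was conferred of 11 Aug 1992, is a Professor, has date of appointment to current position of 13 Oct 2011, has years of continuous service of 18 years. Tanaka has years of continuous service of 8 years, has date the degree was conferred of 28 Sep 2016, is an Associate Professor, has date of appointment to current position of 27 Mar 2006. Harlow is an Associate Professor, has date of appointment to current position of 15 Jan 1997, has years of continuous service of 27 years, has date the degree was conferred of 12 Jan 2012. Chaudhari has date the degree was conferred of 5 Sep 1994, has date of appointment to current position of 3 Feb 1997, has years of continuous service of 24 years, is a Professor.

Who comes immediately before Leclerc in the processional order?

By current position: Varga and Ruiz (Department Chair); then Amari, Leclerc and Chaudhari (Professor); then Harlow, Szabo, Greco and Tanaka (Associate Professor).
Varga and Ruiz both have date the degree was conferred 12 Apr 2016, so the next rule applies.
Among Varga and Ruiz, by years of continuous service (lower first) (reversed rule for this group): Varga (23 years) before Ruiz (32 years).
Among Amari, Leclerc and Chaudhari, by date the degree was conferred (earlier first): Amari and Leclerc (11 Aug 1992) before Chaudhari (5 Sep 1994).
Among Amari and Leclerc, by years of continuous service (higher first): Amari (33 years) before Leclerc (18 years).
Among Harlow, Szabo, Greco and Tanaka, by date the degree was conferred (earlier first): Harlow and Szabo (12 Jan 2012) before Greco (1 May 2013) before Tanaka (28 Sep 2016).
Among Harlow and Szabo, by years of continuous service (lower first) (reversed rule for this group): Harlow (27 years) before Szabo (28 years).
Order: Varga, Ruiz, Amari, Leclerc, Chaudhari, Harlow, Szabo, Greco, Tanaka.

Amari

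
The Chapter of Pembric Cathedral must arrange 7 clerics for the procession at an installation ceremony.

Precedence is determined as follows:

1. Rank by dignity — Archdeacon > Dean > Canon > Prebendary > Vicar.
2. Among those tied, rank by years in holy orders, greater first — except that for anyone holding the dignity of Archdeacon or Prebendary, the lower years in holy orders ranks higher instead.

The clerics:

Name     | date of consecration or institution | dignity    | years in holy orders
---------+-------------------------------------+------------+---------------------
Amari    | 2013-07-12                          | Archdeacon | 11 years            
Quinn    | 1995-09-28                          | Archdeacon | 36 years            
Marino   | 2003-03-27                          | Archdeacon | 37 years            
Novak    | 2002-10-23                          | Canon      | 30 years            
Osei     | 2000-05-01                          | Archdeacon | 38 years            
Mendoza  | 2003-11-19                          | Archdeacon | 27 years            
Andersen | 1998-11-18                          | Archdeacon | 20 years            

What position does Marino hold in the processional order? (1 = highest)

5

By dignity: Amari, Andersen, Mendoza, Quinn, Marino and Osei (Archdeacon); then Novak (Canon).
Among Amari, Andersen, Mendoza, Quinn, Marino and Osei, by years in holy orders (lower first) (reversed rule for this group): Amari (11 years) before Andersen (20 years) before Mendoza (27 years) before Quinn (36 years) before Marino (37 years) before Osei (38 years).
Order: Amari, Andersen, Mendoza, Quinn, Marino, Osei, Novak. So position 5.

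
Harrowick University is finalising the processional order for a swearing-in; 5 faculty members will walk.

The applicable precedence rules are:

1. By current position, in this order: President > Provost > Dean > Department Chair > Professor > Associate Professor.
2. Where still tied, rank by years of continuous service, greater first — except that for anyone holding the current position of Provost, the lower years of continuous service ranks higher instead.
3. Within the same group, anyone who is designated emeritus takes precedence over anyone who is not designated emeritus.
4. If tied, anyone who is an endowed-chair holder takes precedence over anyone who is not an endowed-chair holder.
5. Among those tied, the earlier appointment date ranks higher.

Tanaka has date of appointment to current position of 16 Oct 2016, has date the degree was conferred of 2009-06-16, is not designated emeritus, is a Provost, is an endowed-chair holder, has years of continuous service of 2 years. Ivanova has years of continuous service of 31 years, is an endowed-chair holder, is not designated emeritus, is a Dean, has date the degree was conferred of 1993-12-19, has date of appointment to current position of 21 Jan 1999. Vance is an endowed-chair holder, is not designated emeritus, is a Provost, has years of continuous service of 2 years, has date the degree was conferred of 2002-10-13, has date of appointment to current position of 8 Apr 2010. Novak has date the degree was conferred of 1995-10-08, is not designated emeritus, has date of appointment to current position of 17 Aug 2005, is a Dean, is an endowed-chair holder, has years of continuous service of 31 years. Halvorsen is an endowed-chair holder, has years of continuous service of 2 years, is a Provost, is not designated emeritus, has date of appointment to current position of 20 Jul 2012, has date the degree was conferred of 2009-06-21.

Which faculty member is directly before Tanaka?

Halvorsen

By current position: Vance, Halvorsen and Tanaka (Provost); then Ivanova and Novak (Dean).
Vance, Halvorsen and Tanaka all have years of continuous service 2 years, so the next rule applies.
Vance, Halvorsen and Tanaka are each not designated emeritus, so the next rule applies.
Vance, Halvorsen and Tanaka are each an endowed-chair holder, so the next rule applies.
Among Vance, Halvorsen and Tanaka, by date of appointment to current position (earlier first): Vance (8 Apr 2010) before Halvorsen (20 Jul 2012) before Tanaka (16 Oct 2016).
Ivanova and Novak both have years of continuous service 31 years, so the next rule applies.
Ivanova and Novak are each not designated emeritus, so the next rule applies.
Ivanova and Novak are each an endowed-chair holder, so the next rule applies.
Among Ivanova and Novak, by date of appointment to current position (earlier first): Ivanova (21 Jan 1999) before Novak (17 Aug 2005).
Order: Vance, Halvorsen, Tanaka, Ivanova, Novak.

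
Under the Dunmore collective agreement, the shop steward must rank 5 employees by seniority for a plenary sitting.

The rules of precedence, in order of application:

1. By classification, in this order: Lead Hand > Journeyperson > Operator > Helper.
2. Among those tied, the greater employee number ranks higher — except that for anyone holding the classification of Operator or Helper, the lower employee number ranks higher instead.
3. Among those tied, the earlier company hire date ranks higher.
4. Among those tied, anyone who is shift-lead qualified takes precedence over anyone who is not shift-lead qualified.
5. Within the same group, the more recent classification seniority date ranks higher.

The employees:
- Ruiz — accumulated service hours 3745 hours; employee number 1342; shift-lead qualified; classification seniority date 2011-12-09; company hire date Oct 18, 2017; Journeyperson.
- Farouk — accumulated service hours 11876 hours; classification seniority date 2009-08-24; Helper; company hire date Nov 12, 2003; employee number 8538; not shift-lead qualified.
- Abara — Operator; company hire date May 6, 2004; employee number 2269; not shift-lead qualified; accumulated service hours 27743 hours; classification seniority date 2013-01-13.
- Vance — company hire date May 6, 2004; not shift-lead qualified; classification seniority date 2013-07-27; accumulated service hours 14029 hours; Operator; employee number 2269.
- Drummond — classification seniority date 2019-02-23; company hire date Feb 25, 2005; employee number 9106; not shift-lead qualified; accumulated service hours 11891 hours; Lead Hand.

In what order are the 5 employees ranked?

By classification: Drummond (Lead Hand); then Ruiz (Journeyperson); then Vance and Abara (Operator); then Farouk (Helper).
Vance and Abara both have employee number 2269, so the next rule applies.
Vance and Abara both have company hire date May 6, 2004, so the next rule applies.
Vance and Abara are each not shift-lead qualified, so the next rule applies.
Among Vance and Abara, by classification seniority date (later first): Vance (2013-07-27) before Abara (2013-01-13).
Full order: Drummond, Ruiz, Vance, Abara, Farouk.

Drummond, Ruiz, Vance, Abara, Farouk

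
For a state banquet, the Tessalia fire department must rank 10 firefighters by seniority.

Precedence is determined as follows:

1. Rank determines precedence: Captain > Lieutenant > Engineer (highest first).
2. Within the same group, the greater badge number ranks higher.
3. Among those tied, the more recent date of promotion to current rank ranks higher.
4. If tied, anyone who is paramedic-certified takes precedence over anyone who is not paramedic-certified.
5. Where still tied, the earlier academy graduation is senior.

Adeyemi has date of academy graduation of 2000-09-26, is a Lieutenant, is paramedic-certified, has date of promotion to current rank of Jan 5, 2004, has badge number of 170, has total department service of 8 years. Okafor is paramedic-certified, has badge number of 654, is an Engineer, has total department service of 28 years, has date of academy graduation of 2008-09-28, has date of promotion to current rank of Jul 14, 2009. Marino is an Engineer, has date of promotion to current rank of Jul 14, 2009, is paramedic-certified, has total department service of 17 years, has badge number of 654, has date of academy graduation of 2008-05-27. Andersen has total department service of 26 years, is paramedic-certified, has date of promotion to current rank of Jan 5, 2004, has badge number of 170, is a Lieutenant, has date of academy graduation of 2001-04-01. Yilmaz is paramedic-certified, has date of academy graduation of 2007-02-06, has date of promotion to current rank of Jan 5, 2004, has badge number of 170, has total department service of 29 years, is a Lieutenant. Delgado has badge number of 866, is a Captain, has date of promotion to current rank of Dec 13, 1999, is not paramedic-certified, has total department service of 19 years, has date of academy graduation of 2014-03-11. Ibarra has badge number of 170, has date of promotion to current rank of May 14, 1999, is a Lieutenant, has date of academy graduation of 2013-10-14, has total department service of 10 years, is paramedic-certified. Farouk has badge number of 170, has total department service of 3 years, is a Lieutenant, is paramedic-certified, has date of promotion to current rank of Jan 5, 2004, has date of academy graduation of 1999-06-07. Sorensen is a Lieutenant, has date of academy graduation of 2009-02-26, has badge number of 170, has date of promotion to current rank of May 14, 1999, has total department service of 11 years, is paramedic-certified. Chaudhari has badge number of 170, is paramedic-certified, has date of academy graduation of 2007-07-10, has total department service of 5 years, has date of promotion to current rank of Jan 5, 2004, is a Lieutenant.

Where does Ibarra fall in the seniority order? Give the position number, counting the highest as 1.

8

By rank: Delgado (Captain); then Farouk, Adeyemi, Andersen, Yilmaz, Chaudhari, Sorensen and Ibarra (Lieutenant); then Marino and Okafor (Engineer).
Farouk, Adeyemi, Andersen, Yilmaz, Chaudhari, Sorensen and Ibarra all have badge number 170, so the next rule applies.
Among Farouk, Adeyemi, Andersen, Yilmaz, Chaudhari, Sorensen and Ibarra, by date of promotion to current rank (later first): Farouk, Adeyemi, Andersen, Yilmaz and Chaudhari (Jan 5, 2004) before Sorensen and Ibarra (May 14, 1999).
Farouk, Adeyemi, Andersen, Yilmaz and Chaudhari are each paramedic-certified, so the next rule applies.
Among Farouk, Adeyemi, Andersen, Yilmaz and Chaudhari, by date of academy graduation (earlier first): Farouk (1999-06-07) before Adeyemi (2000-09-26) before Andersen (2001-04-01) before Yilmaz (2007-02-06) before Chaudhari (2007-07-10).
Sorensen and Ibarra are each paramedic-certified, so the next rule applies.
Among Sorensen and Ibarra, by date of academy graduation (earlier first): Sorensen (2009-02-26) before Ibarra (2013-10-14).
Marino and Okafor both have badge number 654, so the next rule applies.
Marino and Okafor both have date of promotion to current rank Jul 14, 2009, so the next rule applies.
Marino and Okafor are each paramedic-certified, so the next rule applies.
Among Marino and Okafor, by date of academy graduation (earlier first): Marino (2008-05-27) before Okafor (2008-09-28).
Order: Delgado, Farouk, Adeyemi, Andersen, Yilmaz, Chaudhari, Sorensen, Ibarra, Marino, Okafor. So position 8.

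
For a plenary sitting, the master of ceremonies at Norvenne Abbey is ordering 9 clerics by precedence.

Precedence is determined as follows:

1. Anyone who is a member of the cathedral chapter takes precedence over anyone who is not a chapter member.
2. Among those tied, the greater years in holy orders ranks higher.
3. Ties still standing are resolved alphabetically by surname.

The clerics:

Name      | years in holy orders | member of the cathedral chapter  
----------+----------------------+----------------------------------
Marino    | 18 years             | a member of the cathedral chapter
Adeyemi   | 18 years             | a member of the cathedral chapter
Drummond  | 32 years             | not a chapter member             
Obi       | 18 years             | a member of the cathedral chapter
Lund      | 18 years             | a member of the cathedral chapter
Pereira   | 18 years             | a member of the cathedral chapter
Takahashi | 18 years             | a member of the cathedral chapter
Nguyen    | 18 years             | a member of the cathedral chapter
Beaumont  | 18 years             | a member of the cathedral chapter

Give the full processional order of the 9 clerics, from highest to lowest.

By the first rule: Adeyemi, Beaumont, Lund, Marino, Nguyen, Obi, Pereira and Takahashi (each a member of the cathedral chapter); then Drummond (not a chapter member).
Adeyemi, Beaumont, Lund, Marino, Nguyen, Obi, Pereira and Takahashi all have years in holy orders 18 years, so the next rule applies.
Among Adeyemi, Beaumont, Lund, Marino, Nguyen, Obi, Pereira and Takahashi, alphabetically by surname: Adeyemi before Beaumont before Lund before Marino before Nguyen before Obi before Pereira before Takahashi.
Full order: Adeyemi, Beaumont, Lund, Marino, Nguyen, Obi, Pereira, Takahashi, Drummond.

Adeyemi, Beaumont, Lund, Marino, Nguyen, Obi, Pereira, Takahashi, Drummond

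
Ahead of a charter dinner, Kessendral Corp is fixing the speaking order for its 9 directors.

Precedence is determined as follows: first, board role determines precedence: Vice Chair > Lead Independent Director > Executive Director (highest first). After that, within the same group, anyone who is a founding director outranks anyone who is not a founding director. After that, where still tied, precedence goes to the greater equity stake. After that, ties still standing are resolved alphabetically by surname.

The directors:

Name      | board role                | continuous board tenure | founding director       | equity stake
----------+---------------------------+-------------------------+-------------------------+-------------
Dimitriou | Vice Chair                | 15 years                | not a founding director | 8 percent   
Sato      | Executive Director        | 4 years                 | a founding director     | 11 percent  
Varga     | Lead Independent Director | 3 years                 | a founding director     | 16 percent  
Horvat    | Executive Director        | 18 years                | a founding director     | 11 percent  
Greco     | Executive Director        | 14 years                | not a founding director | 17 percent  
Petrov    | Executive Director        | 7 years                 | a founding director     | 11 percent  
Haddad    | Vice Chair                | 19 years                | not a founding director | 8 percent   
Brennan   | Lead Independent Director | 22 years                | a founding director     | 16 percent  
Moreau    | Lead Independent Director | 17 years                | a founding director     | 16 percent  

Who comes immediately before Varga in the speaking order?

By board role: Dimitriou and Haddad (Vice Chair); then Brennan, Moreau and Varga (Lead Independent Director); then Horvat, Petrov, Sato and Greco (Executive Director).
Dimitriou and Haddad are each not a founding director, so the next rule applies.
Dimitriou and Haddad both have equity stake 8 percent, so the next rule applies.
Among Dimitriou and Haddad, alphabetically by surname: Dimitriou before Haddad.
Brennan, Moreau and Varga are each a founding director, so the next rule applies.
Brennan, Moreau and Varga all have equity stake 16 percent, so the next rule applies.
Among Brennan, Moreau and Varga, alphabetically by surname: Brennan before Moreau before Varga.
Among Horvat, Petrov, Sato and Greco, a founding director before not a founding director: Horvat, Petrov and Sato (a founding director) before Greco (not a founding director).
Horvat, Petrov and Sato all have equity stake 11 percent, so the next rule applies.
Among Horvat, Petrov and Sato, alphabetically by surname: Horvat before Petrov before Sato.
Order: Dimitriou, Haddad, Brennan, Moreau, Varga, Horvat, Petrov, Sato, Greco.

Moreau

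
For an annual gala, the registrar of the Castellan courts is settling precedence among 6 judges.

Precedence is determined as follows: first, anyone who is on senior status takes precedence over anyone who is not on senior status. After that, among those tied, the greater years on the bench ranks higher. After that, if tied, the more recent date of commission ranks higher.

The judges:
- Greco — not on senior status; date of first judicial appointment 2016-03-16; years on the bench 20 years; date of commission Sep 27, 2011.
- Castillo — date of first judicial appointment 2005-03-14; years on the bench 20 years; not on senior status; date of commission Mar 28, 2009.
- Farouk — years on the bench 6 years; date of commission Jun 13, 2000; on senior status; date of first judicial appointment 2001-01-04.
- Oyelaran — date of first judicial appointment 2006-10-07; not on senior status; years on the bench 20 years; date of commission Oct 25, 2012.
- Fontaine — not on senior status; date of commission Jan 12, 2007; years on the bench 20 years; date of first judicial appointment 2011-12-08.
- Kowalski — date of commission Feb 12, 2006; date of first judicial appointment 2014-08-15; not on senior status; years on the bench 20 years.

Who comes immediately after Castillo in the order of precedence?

Fontaine

By the first rule: Farouk (on senior status); then Oyelaran, Greco, Castillo, Fontaine and Kowalski (each not on senior status).
Oyelaran, Greco, Castillo, Fontaine and Kowalski all have years on the bench 20 years, so the next rule applies.
Among Oyelaran, Greco, Castillo, Fontaine and Kowalski, by date of commission (later first): Oyelaran (Oct 25, 2012) before Greco (Sep 27, 2011) before Castillo (Mar 28, 2009) before Fontaine (Jan 12, 2007) before Kowalski (Feb 12, 2006).
Order: Farouk, Oyelaran, Greco, Castillo, Fontaine, Kowalski.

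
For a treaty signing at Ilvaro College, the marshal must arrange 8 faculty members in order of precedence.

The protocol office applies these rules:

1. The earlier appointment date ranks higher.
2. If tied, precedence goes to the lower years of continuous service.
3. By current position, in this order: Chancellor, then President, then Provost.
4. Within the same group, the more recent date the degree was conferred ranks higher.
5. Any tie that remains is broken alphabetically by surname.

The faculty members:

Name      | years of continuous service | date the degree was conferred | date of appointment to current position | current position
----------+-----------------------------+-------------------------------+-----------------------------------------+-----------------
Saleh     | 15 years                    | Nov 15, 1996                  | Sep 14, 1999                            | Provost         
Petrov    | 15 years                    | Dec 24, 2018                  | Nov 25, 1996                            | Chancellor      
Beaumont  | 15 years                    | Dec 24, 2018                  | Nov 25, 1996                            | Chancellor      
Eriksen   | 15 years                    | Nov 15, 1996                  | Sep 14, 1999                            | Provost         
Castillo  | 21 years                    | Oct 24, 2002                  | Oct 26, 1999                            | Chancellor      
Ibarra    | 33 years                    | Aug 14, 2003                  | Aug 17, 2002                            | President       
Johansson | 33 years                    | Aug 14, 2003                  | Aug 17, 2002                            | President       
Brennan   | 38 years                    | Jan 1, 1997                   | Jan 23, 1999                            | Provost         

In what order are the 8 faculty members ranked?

Beaumont, Petrov, Brennan, Eriksen, Saleh, Castillo, Ibarra, Johansson

By date of appointment to current position (earlier first): Beaumont and Petrov (both Nov 25, 1996); then Brennan (Jan 23, 1999); then Eriksen and Saleh (both Sep 14, 1999); then Castillo (Oct 26, 1999); then Ibarra and Johansson (both Aug 17, 2002).
Beaumont and Petrov both have years of continuous service 15 years, so the next rule applies.
Beaumont and Petrov are each Chancellor, so the next rule applies.
Beaumont and Petrov both have date the degree was conferred Dec 24, 2018, so the next rule applies.
Among Beaumont and Petrov, alphabetically by surname: Beaumont before Petrov.
Eriksen and Saleh both have years of continuous service 15 years, so the next rule applies.
Eriksen and Saleh are each Provost, so the next rule applies.
Eriksen and Saleh both have date the degree was conferred Nov 15, 1996, so the next rule applies.
Among Eriksen and Saleh, alphabetically by surname: Eriksen before Saleh.
Ibarra and Johansson both have years of continuous service 33 years, so the next rule applies.
Ibarra and Johansson are each President, so the next rule applies.
Ibarra and Johansson both have date the degree was conferred Aug 14, 2003, so the next rule applies.
Among Ibarra and Johansson, alphabetically by surname: Ibarra before Johansson.
Full order: Beaumont, Petrov, Brennan, Eriksen, Saleh, Castillo, Ibarra, Johansson.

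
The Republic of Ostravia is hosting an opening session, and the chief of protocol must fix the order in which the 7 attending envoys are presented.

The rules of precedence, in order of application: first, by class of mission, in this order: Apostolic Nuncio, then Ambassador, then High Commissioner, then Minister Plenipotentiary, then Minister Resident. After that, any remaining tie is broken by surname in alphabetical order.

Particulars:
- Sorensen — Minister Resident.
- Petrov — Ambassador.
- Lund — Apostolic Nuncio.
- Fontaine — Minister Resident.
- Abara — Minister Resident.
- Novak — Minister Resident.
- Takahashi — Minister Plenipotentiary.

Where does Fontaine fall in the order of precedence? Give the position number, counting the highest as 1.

5

By class of mission: Lund (Apostolic Nuncio); then Petrov (Ambassador); then Takahashi (Minister Plenipotentiary); then Abara, Fontaine, Novak and Sorensen (Minister Resident).
Among Abara, Fontaine, Novak and Sorensen, alphabetically by surname: Abara before Fontaine before Novak before Sorensen.
Order: Lund, Petrov, Takahashi, Abara, Fontaine, Novak, Sorensen. So position 5.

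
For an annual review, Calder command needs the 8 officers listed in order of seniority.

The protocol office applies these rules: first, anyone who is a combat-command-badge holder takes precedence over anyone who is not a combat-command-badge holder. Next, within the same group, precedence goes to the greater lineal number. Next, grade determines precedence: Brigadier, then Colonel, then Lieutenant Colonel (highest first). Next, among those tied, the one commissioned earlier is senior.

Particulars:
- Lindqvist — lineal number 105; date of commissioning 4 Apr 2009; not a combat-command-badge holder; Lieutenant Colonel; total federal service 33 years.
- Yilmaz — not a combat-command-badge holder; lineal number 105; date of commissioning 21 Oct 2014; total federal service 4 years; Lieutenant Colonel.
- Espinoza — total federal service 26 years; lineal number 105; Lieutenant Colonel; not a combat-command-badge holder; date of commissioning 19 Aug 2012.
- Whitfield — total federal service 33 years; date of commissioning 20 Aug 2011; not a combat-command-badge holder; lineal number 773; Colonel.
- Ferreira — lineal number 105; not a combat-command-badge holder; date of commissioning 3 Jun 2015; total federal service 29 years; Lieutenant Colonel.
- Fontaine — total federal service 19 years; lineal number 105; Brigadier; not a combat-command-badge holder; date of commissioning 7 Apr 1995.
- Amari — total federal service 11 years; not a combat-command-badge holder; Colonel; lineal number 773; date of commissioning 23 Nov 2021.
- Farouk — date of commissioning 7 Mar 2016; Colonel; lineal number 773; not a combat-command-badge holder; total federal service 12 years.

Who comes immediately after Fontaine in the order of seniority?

By the first rule: Whitfield, Farouk, Amari, Fontaine, Lindqvist, Espinoza, Yilmaz and Ferreira (each not a combat-command-badge holder).
Among Whitfield, Farouk, Amari, Fontaine, Lindqvist, Espinoza, Yilmaz and Ferreira, by lineal number (higher first): Whitfield, Farouk and Amari (773) before Fontaine, Lindqvist, Espinoza, Yilmaz and Ferreira (105).
Whitfield, Farouk and Amari are each Colonel, so the next rule applies.
Among Whitfield, Farouk and Amari, by date of commissioning (earlier first): Whitfield (20 Aug 2011) before Farouk (7 Mar 2016) before Amari (23 Nov 2021).
Among Fontaine, Lindqvist, Espinoza, Yilmaz and Ferreira, by grade: Fontaine (Brigadier) before Lindqvist, Espinoza, Yilmaz and Ferreira (Lieutenant Colonel).
Among Lindqvist, Espinoza, Yilmaz and Ferreira, by date of commissioning (earlier first): Lindqvist (4 Apr 2009) before Espinoza (19 Aug 2012) before Yilmaz (21 Oct 2014) before Ferreira (3 Jun 2015).
Order: Whitfield, Farouk, Amari, Fontaine, Lindqvist, Espinoza, Yilmaz, Ferreira.

Lindqvist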